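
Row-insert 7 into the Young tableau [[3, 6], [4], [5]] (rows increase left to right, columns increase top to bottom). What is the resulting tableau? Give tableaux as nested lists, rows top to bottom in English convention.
[[3, 6, 7], [4], [5]]

7 is larger than every entry of row 1, so it is appended to row 1. The new tableau is [[3, 6, 7], [4], [5]].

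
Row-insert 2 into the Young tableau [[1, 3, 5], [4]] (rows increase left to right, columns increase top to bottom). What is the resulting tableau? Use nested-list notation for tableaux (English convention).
[[1, 2, 5], [3], [4]]

In row 1, 2 replaces 3 (the leftmost entry greater than 2); 3 is bumped to row 2. In row 2, 3 replaces 4 (the leftmost entry greater than 3); 4 is bumped to row 3. 4 starts a new row 3. The new tableau is [[1, 2, 5], [3], [4]].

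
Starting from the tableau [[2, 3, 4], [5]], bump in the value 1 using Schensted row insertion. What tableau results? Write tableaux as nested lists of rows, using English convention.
[[1, 3, 4], [2], [5]]

In row 1, 1 replaces 2 (the leftmost entry greater than 1); 2 is bumped to row 2. In row 2, 2 replaces 5 (the leftmost entry greater than 2); 5 is bumped to row 3. 5 starts a new row 3. The new tableau is [[1, 3, 4], [2], [5]].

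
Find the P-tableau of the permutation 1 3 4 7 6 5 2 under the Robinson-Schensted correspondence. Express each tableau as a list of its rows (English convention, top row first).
Insert 1: appended to row 1. P = [[1]].
Insert 3: appended to row 1. P = [[1, 3]].
Insert 4: appended to row 1. P = [[1, 3, 4]].
Insert 7: appended to row 1. P = [[1, 3, 4, 7]].
Insert 6: 6 bumps 7 from row 1; 7 starts row 2. P = [[1, 3, 4, 6], [7]].
Insert 5: 5 bumps 6 from row 1; 6 bumps 7 from row 2; 7 starts row 3. P = [[1, 3, 4, 5], [6], [7]].
Insert 2: 2 bumps 3 from row 1; 3 bumps 6 from row 2; 6 bumps 7 from row 3; 7 starts row 4. P = [[1, 2, 4, 5], [3], [6], [7]].

So P = [[1, 2, 4, 5], [3], [6], [7]].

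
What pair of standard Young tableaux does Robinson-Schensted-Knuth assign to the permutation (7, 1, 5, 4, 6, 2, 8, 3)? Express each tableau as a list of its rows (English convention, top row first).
Insert each entry of the permutation into P by Schensted row insertion, recording in Q the position of each new cell.

Insert 7: appended to row 1. P = [[7]].
Insert 1: 1 bumps 7 from row 1; 7 starts row 2. P = [[1], [7]].
Insert 5: appended to row 1. P = [[1, 5], [7]].
Insert 4: 4 bumps 5 from row 1; 5 bumps 7 from row 2; 7 starts row 3. P = [[1, 4], [5], [7]].
Insert 6: appended to row 1. P = [[1, 4, 6], [5], [7]].
Insert 2: 2 bumps 4 from row 1; 4 bumps 5 from row 2; 5 bumps 7 from row 3; 7 starts row 4. P = [[1, 2, 6], [4], [5], [7]].
Insert 8: appended to row 1. P = [[1, 2, 6, 8], [4], [5], [7]].
Insert 3: 3 bumps 6 from row 1; 6 appends to row 2. P = [[1, 2, 3, 8], [4, 6], [5], [7]].

So P = [[1, 2, 3, 8], [4, 6], [5], [7]], Q = [[1, 3, 5, 7], [2, 8], [4], [6]].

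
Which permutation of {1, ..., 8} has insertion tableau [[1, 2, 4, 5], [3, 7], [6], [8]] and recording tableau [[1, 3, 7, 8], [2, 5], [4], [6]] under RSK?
Reverse the RSK construction: for i from n down to 1, find the cell of Q containing i, remove the entry at that cell from P, and reverse-bump it up through P; the value ejected from row 1 is w(i).

Step i=8: Q has 8 at row 1, column 4; remove that cell from P, ejecting 5. So w(8) = 5. P is now [[1, 2, 4], [3, 7], [6], [8]].
Step i=7: Q has 7 at row 1, column 3; remove that cell from P, ejecting 4. So w(7) = 4. P is now [[1, 2], [3, 7], [6], [8]].
Step i=6: Q has 6 at row 4, column 1; remove 8 from row 4 of P and reverse-bump: 8 enters row 3 and ejects 6; 6 enters row 2 and ejects 3; 3 enters row 1 and ejects 2. So w(6) = 2. P is now [[1, 3], [6, 7], [8]].
Step i=5: Q has 5 at row 2, column 2; remove 7 from row 2 of P and reverse-bump: 7 enters row 1 and ejects 3. So w(5) = 3. P is now [[1, 7], [6], [8]].
Step i=4: Q has 4 at row 3, column 1; remove 8 from row 3 of P and reverse-bump: 8 enters row 2 and ejects 6; 6 enters row 1 and ejects 1. So w(4) = 1. P is now [[6, 7], [8]].
Step i=3: Q has 3 at row 1, column 2; remove that cell from P, ejecting 7. So w(3) = 7. P is now [[6], [8]].
Step i=2: Q has 2 at row 2, column 1; remove 8 from row 2 of P and reverse-bump: 8 enters row 1 and ejects 6. So w(2) = 6. P is now [[8]].
Step i=1: Q has 1 at row 1, column 1; remove that cell from P, ejecting 8. So w(1) = 8. P is now [].

So w = 8 6 7 1 3 2 4 5.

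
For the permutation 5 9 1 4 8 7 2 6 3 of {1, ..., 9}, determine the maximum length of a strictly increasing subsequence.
3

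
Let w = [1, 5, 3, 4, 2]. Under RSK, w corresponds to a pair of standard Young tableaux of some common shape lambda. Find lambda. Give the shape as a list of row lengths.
[3, 1, 1]

Row-insert each entry into an empty tableau.

After inserting 1: P = [[1]].
After inserting 5: P = [[1, 5]].
After inserting 3: P = [[1, 3], [5]].
After inserting 4: P = [[1, 3, 4], [5]].
After inserting 2: P = [[1, 2, 4], [3], [5]].

The final insertion tableau P = [[1, 2, 4], [3], [5]] has shape [3, 1, 1].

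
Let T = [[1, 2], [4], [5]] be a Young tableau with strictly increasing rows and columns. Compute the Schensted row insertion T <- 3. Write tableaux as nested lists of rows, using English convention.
3 is larger than every entry of row 1, so it is appended to row 1. The new tableau is [[1, 2, 3], [4], [5]].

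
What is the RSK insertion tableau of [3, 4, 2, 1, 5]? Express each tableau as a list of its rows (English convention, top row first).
Insert 3: appended to row 1. P = [[3]].
Insert 4: appended to row 1. P = [[3, 4]].
Insert 2: 2 bumps 3 from row 1; 3 starts row 2. P = [[2, 4], [3]].
Insert 1: 1 bumps 2 from row 1; 2 bumps 3 from row 2; 3 starts row 3. P = [[1, 4], [2], [3]].
Insert 5: appended to row 1. P = [[1, 4, 5], [2], [3]].

So P = [[1, 4, 5], [2], [3]].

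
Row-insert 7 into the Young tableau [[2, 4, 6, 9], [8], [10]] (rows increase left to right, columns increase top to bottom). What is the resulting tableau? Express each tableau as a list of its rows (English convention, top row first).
[[2, 4, 6, 7], [8, 9], [10]]

In row 1, 7 replaces 9 (the leftmost entry greater than 7); 9 is bumped to row 2. 9 is appended to row 2. The new tableau is [[2, 4, 6, 7], [8, 9], [10]].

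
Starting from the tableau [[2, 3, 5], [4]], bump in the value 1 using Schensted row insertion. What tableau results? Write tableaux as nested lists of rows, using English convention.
[[1, 3, 5], [2], [4]]

In row 1, 1 replaces 2 (the leftmost entry greater than 1); 2 is bumped to row 2. In row 2, 2 replaces 4 (the leftmost entry greater than 2); 4 is bumped to row 3. 4 starts a new row 3. The new tableau is [[1, 3, 5], [2], [4]].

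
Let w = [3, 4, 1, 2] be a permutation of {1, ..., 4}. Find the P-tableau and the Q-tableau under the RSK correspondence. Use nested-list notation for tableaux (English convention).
P = [[1, 2], [3, 4]], Q = [[1, 2], [3, 4]]

Insert each entry of the permutation into P by Schensted row insertion, recording in Q the position of each new cell.

Insert 3: appended to row 1. P = [[3]], Q = [[1]].
Insert 4: appended to row 1. P = [[3, 4]], Q = [[1, 2]].
Insert 1: 1 bumps 3 from row 1; 3 starts row 2. P = [[1, 4], [3]], Q = [[1, 2], [3]].
Insert 2: 2 bumps 4 from row 1; 4 appends to row 2. P = [[1, 2], [3, 4]], Q = [[1, 2], [3, 4]].

So P = [[1, 2], [3, 4]], Q = [[1, 2], [3, 4]].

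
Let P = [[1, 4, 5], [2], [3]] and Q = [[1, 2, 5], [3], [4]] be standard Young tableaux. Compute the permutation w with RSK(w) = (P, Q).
3 4 2 1 5

Reverse the RSK construction: for i from n down to 1, find the cell of Q containing i, remove the entry at that cell from P, and reverse-bump it up through P; the value ejected from row 1 is w(i).

Step i=5: Q has 5 at row 1, column 3; remove that cell from P, ejecting 5. So w(5) = 5. P is now [[1, 4], [2], [3]].
Step i=4: Q has 4 at row 3, column 1; remove 3 from row 3 of P and reverse-bump: 3 enters row 2 and ejects 2; 2 enters row 1 and ejects 1. So w(4) = 1. P is now [[2, 4], [3]].
Step i=3: Q has 3 at row 2, column 1; remove 3 from row 2 of P and reverse-bump: 3 enters row 1 and ejects 2. So w(3) = 2. P is now [[3, 4]].
Step i=2: Q has 2 at row 1, column 2; remove that cell from P, ejecting 4. So w(2) = 4. P is now [[3]].
Step i=1: Q has 1 at row 1, column 1; remove that cell from P, ejecting 3. So w(1) = 3. P is now [].

So w = 3 4 2 1 5.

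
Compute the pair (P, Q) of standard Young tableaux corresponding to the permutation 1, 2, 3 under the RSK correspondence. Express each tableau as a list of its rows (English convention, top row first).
P = [[1, 2, 3]], Q = [[1, 2, 3]]

Insert each entry of the permutation into P by Schensted row insertion, recording in Q the position of each new cell.

Insert 1: appended to row 1. P = [[1]].
Insert 2: appended to row 1. P = [[1, 2]].
Insert 3: appended to row 1. P = [[1, 2, 3]].

So P = [[1, 2, 3]], Q = [[1, 2, 3]].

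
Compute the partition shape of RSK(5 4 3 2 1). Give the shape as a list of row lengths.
[1, 1, 1, 1, 1]

RSK row insertion gives P = [[1], [2], [3], [4], [5]], which has shape [1, 1, 1, 1, 1].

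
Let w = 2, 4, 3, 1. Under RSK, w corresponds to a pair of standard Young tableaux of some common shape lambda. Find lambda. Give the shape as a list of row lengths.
RSK row insertion gives P = [[1, 3], [2], [4]], which has shape [2, 1, 1].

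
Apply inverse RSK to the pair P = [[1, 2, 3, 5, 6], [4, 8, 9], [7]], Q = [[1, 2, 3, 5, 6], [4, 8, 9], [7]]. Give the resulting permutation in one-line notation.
Reverse the RSK construction: for i from n down to 1, find the cell of Q containing i, remove the entry at that cell from P, and reverse-bump it up through P; the value ejected from row 1 is w(i).

Step i=9: Q has 9 at row 2, column 3; remove 9 from row 2 of P and reverse-bump: 9 enters row 1 and ejects 6. So w(9) = 6. P is now [[1, 2, 3, 5, 9], [4, 8], [7]].
Step i=8: Q has 8 at row 2, column 2; remove 8 from row 2 of P and reverse-bump: 8 enters row 1 and ejects 5. So w(8) = 5. P is now [[1, 2, 3, 8, 9], [4], [7]].
Step i=7: Q has 7 at row 3, column 1; remove 7 from row 3 of P and reverse-bump: 7 enters row 2 and ejects 4; 4 enters row 1 and ejects 3. So w(7) = 3. P is now [[1, 2, 4, 8, 9], [7]].
Step i=6: Q has 6 at row 1, column 5; remove that cell from P, ejecting 9. So w(6) = 9. P is now [[1, 2, 4, 8], [7]].
Step i=5: Q has 5 at row 1, column 4; remove that cell from P, ejecting 8. So w(5) = 8. P is now [[1, 2, 4], [7]].
Step i=4: Q has 4 at row 2, column 1; remove 7 from row 2 of P and reverse-bump: 7 enters row 1 and ejects 4. So w(4) = 4. P is now [[1, 2, 7]].
Step i=3: Q has 3 at row 1, column 3; remove that cell from P, ejecting 7. So w(3) = 7. P is now [[1, 2]].
Step i=2: Q has 2 at row 1, column 2; remove that cell from P, ejecting 2. So w(2) = 2. P is now [[1]].
Step i=1: Q has 1 at row 1, column 1; remove that cell from P, ejecting 1. So w(1) = 1. P is now [].

So w = 1 2 7 4 8 9 3 5 6.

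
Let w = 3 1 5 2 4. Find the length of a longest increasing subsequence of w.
3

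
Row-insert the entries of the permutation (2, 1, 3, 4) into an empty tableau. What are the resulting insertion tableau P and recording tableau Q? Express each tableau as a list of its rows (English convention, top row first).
P = [[1, 3, 4], [2]], Q = [[1, 3, 4], [2]]

Insert each entry of the permutation into P by Schensted row insertion, recording in Q the position of each new cell.

Insert 2: appended to row 1. P = [[2]].
Insert 1: 1 bumps 2 from row 1; 2 starts row 2. P = [[1], [2]].
Insert 3: appended to row 1. P = [[1, 3], [2]].
Insert 4: appended to row 1. P = [[1, 3, 4], [2]].

So P = [[1, 3, 4], [2]], Q = [[1, 3, 4], [2]].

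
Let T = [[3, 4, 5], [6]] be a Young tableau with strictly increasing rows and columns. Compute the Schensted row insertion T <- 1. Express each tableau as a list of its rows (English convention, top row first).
[[1, 4, 5], [3], [6]]

In row 1, 1 replaces 3 (the leftmost entry greater than 1); 3 is bumped to row 2. In row 2, 3 replaces 6 (the leftmost entry greater than 3); 6 is bumped to row 3. 6 starts a new row 3. The new tableau is [[1, 4, 5], [3], [6]].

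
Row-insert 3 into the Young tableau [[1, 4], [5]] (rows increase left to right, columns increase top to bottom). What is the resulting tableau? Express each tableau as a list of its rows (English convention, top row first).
In row 1, 3 replaces 4 (the leftmost entry greater than 3); 4 is bumped to row 2. In row 2, 4 replaces 5 (the leftmost entry greater than 4); 5 is bumped to row 3. 5 starts a new row 3. The new tableau is [[1, 3], [4], [5]].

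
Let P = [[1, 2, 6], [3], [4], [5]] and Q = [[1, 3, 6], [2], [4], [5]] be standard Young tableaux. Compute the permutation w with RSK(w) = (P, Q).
Reverse the RSK construction: for i from n down to 1, find the cell of Q containing i, remove the entry at that cell from P, and reverse-bump it up through P; the value ejected from row 1 is w(i).

Step i=6: Q has 6 at row 1, column 3; remove that cell from P, ejecting 6. So w(6) = 6. P is now [[1, 2], [3], [4], [5]].
Step i=5: Q has 5 at row 4, column 1; remove 5 from row 4 of P and reverse-bump: 5 enters row 3 and ejects 4; 4 enters row 2 and ejects 3; 3 enters row 1 and ejects 2. So w(5) = 2. P is now [[1, 3], [4], [5]].
Step i=4: Q has 4 at row 3, column 1; remove 5 from row 3 of P and reverse-bump: 5 enters row 2 and ejects 4; 4 enters row 1 and ejects 3. So w(4) = 3. P is now [[1, 4], [5]].
Step i=3: Q has 3 at row 1, column 2; remove that cell from P, ejecting 4. So w(3) = 4. P is now [[1], [5]].
Step i=2: Q has 2 at row 2, column 1; remove 5 from row 2 of P and reverse-bump: 5 enters row 1 and ejects 1. So w(2) = 1. P is now [[5]].
Step i=1: Q has 1 at row 1, column 1; remove that cell from P, ejecting 5. So w(1) = 5. P is now [].

So w = 5 1 4 3 2 6.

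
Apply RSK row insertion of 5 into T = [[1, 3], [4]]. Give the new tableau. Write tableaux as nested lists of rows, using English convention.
5 is larger than every entry of row 1, so it is appended to row 1. The new tableau is [[1, 3, 5], [4]].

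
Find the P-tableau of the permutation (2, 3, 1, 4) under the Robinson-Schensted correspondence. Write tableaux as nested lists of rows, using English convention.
P = [[1, 3, 4], [2]]

Insert 2: appended to row 1. P = [[2]].
Insert 3: appended to row 1. P = [[2, 3]].
Insert 1: 1 bumps 2 from row 1; 2 starts row 2. P = [[1, 3], [2]].
Insert 4: appended to row 1. P = [[1, 3, 4], [2]].

So P = [[1, 3, 4], [2]].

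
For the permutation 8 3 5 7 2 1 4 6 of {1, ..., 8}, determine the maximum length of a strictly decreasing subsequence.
4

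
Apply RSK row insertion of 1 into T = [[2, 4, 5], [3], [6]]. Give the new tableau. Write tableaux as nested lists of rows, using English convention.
[[1, 4, 5], [2], [3], [6]]

In row 1, 1 replaces 2 (the leftmost entry greater than 1); 2 is bumped to row 2. In row 2, 2 replaces 3 (the leftmost entry greater than 2); 3 is bumped to row 3. In row 3, 3 replaces 6 (the leftmost entry greater than 3); 6 is bumped to row 4. 6 starts a new row 4. The new tableau is [[1, 4, 5], [2], [3], [6]].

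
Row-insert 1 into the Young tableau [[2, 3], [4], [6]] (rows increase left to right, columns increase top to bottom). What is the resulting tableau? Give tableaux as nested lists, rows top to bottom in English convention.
In row 1, 1 replaces 2 (the leftmost entry greater than 1); 2 is bumped to row 2. In row 2, 2 replaces 4 (the leftmost entry greater than 2); 4 is bumped to row 3. In row 3, 4 replaces 6 (the leftmost entry greater than 4); 6 is bumped to row 4. 6 starts a new row 4. The new tableau is [[1, 3], [2], [4], [6]].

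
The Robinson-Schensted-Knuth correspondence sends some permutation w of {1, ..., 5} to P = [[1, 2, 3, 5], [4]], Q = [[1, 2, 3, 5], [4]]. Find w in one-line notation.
Reverse the RSK construction: for i from n down to 1, find the cell of Q containing i, remove the entry at that cell from P, and reverse-bump it up through P; the value ejected from row 1 is w(i).

Step i=5: Q has 5 at row 1, column 4; remove that cell from P, ejecting 5. So w(5) = 5. P is now [[1, 2, 3], [4]].
Step i=4: Q has 4 at row 2, column 1; remove 4 from row 2 of P and reverse-bump: 4 enters row 1 and ejects 3. So w(4) = 3. P is now [[1, 2, 4]].
Step i=3: Q has 3 at row 1, column 3; remove that cell from P, ejecting 4. So w(3) = 4. P is now [[1, 2]].
Step i=2: Q has 2 at row 1, column 2; remove that cell from P, ejecting 2. So w(2) = 2. P is now [[1]].
Step i=1: Q has 1 at row 1, column 1; remove that cell from P, ejecting 1. So w(1) = 1. P is now [].

So w = 1 2 4 3 5.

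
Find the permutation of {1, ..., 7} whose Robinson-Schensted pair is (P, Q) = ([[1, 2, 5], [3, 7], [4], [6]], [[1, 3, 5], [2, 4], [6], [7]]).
6 1 7 4 5 3 2

Reverse the RSK construction: for i from n down to 1, find the cell of Q containing i, remove the entry at that cell from P, and reverse-bump it up through P; the value ejected from row 1 is w(i).

Step i=7: Q has 7 at row 4, column 1; remove 6 from row 4 of P and reverse-bump: 6 enters row 3 and ejects 4; 4 enters row 2 and ejects 3; 3 enters row 1 and ejects 2. So w(7) = 2. P is now [[1, 3, 5], [4, 7], [6]].
Step i=6: Q has 6 at row 3, column 1; remove 6 from row 3 of P and reverse-bump: 6 enters row 2 and ejects 4; 4 enters row 1 and ejects 3. So w(6) = 3. P is now [[1, 4, 5], [6, 7]].
Step i=5: Q has 5 at row 1, column 3; remove that cell from P, ejecting 5. So w(5) = 5. P is now [[1, 4], [6, 7]].
Step i=4: Q has 4 at row 2, column 2; remove 7 from row 2 of P and reverse-bump: 7 enters row 1 and ejects 4. So w(4) = 4. P is now [[1, 7], [6]].
Step i=3: Q has 3 at row 1, column 2; remove that cell from P, ejecting 7. So w(3) = 7. P is now [[1], [6]].
Step i=2: Q has 2 at row 2, column 1; remove 6 from row 2 of P and reverse-bump: 6 enters row 1 and ejects 1. So w(2) = 1. P is now [[6]].
Step i=1: Q has 1 at row 1, column 1; remove that cell from P, ejecting 6. So w(1) = 6. P is now [].

So w = 6 1 7 4 5 3 2.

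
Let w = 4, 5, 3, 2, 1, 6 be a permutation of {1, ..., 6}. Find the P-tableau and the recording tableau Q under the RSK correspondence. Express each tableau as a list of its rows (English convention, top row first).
Insert each entry of the permutation into P by Schensted row insertion, recording in Q the position of each new cell.

Insert 4: appended to row 1. P = [[4]], Q = [[1]].
Insert 5: appended to row 1. P = [[4, 5]], Q = [[1, 2]].
Insert 3: 3 bumps 4 from row 1; 4 starts row 2. P = [[3, 5], [4]], Q = [[1, 2], [3]].
Insert 2: 2 bumps 3 from row 1; 3 bumps 4 from row 2; 4 starts row 3. P = [[2, 5], [3], [4]], Q = [[1, 2], [3], [4]].
Insert 1: 1 bumps 2 from row 1; 2 bumps 3 from row 2; 3 bumps 4 from row 3; 4 starts row 4. P = [[1, 5], [2], [3], [4]], Q = [[1, 2], [3], [4], [5]].
Insert 6: appended to row 1. P = [[1, 5, 6], [2], [3], [4]], Q = [[1, 2, 6], [3], [4], [5]].

So P = [[1, 5, 6], [2], [3], [4]], Q = [[1, 2, 6], [3], [4], [5]].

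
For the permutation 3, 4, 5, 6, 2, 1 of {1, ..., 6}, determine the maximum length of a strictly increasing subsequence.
4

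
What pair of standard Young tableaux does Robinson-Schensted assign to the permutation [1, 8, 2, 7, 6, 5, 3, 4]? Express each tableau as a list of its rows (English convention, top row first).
Insert each entry of the permutation into P by Schensted row insertion, recording in Q the position of each new cell.

Insert 1: appended to row 1. P = [[1]], Q = [[1]].
Insert 8: appended to row 1. P = [[1, 8]], Q = [[1, 2]].
Insert 2: 2 bumps 8 from row 1; 8 starts row 2. P = [[1, 2], [8]], Q = [[1, 2], [3]].
Insert 7: appended to row 1. P = [[1, 2, 7], [8]], Q = [[1, 2, 4], [3]].
Insert 6: 6 bumps 7 from row 1; 7 bumps 8 from row 2; 8 starts row 3. P = [[1, 2, 6], [7], [8]], Q = [[1, 2, 4], [3], [5]].
Insert 5: 5 bumps 6 from row 1; 6 bumps 7 from row 2; 7 bumps 8 from row 3; 8 starts row 4. P = [[1, 2, 5], [6], [7], [8]], Q = [[1, 2, 4], [3], [5], [6]].
Insert 3: 3 bumps 5 from row 1; 5 bumps 6 from row 2; 6 bumps 7 from row 3; 7 bumps 8 from row 4; 8 starts row 5. P = [[1, 2, 3], [5], [6], [7], [8]], Q = [[1, 2, 4], [3], [5], [6], [7]].
Insert 4: appended to row 1. P = [[1, 2, 3, 4], [5], [6], [7], [8]], Q = [[1, 2, 4, 8], [3], [5], [6], [7]].

So P = [[1, 2, 3, 4], [5], [6], [7], [8]], Q = [[1, 2, 4, 8], [3], [5], [6], [7]].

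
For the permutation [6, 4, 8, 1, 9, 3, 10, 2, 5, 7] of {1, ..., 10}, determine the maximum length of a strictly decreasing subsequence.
4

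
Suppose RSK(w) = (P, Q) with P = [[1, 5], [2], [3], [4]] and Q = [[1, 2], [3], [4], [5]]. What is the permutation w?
4 5 3 2 1

Reverse the RSK construction: for i from n down to 1, find the cell of Q containing i, remove the entry at that cell from P, and reverse-bump it up through P; the value ejected from row 1 is w(i).

Step i=5: Q has 5 at row 4, column 1; remove 4 from row 4 of P and reverse-bump: 4 enters row 3 and ejects 3; 3 enters row 2 and ejects 2; 2 enters row 1 and ejects 1. So w(5) = 1. P is now [[2, 5], [3], [4]].
Step i=4: Q has 4 at row 3, column 1; remove 4 from row 3 of P and reverse-bump: 4 enters row 2 and ejects 3; 3 enters row 1 and ejects 2. So w(4) = 2. P is now [[3, 5], [4]].
Step i=3: Q has 3 at row 2, column 1; remove 4 from row 2 of P and reverse-bump: 4 enters row 1 and ejects 3. So w(3) = 3. P is now [[4, 5]].
Step i=2: Q has 2 at row 1, column 2; remove that cell from P, ejecting 5. So w(2) = 5. P is now [[4]].
Step i=1: Q has 1 at row 1, column 1; remove that cell from P, ejecting 4. So w(1) = 4. P is now [].

So w = 4 5 3 2 1.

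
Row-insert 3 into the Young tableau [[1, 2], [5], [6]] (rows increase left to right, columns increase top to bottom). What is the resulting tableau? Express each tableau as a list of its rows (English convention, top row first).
3 is larger than every entry of row 1, so it is appended to row 1. The new tableau is [[1, 2, 3], [5], [6]].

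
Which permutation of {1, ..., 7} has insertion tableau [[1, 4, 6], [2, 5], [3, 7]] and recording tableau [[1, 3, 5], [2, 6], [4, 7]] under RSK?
3 2 5 1 7 6 4

Reverse the RSK construction: for i from n down to 1, find the cell of Q containing i, remove the entry at that cell from P, and reverse-bump it up through P; the value ejected from row 1 is w(i).

Step i=7: Q has 7 at row 3, column 2; remove 7 from row 3 of P and reverse-bump: 7 enters row 2 and ejects 5; 5 enters row 1 and ejects 4. So w(7) = 4. P is now [[1, 5, 6], [2, 7], [3]].
Step i=6: Q has 6 at row 2, column 2; remove 7 from row 2 of P and reverse-bump: 7 enters row 1 and ejects 6. So w(6) = 6. P is now [[1, 5, 7], [2], [3]].
Step i=5: Q has 5 at row 1, column 3; remove that cell from P, ejecting 7. So w(5) = 7. P is now [[1, 5], [2], [3]].
Step i=4: Q has 4 at row 3, column 1; remove 3 from row 3 of P and reverse-bump: 3 enters row 2 and ejects 2; 2 enters row 1 and ejects 1. So w(4) = 1. P is now [[2, 5], [3]].
Step i=3: Q has 3 at row 1, column 2; remove that cell from P, ejecting 5. So w(3) = 5. P is now [[2], [3]].
Step i=2: Q has 2 at row 2, column 1; remove 3 from row 2 of P and reverse-bump: 3 enters row 1 and ejects 2. So w(2) = 2. P is now [[3]].
Step i=1: Q has 1 at row 1, column 1; remove that cell from P, ejecting 3. So w(1) = 3. P is now [].

So w = 3 2 5 1 7 6 4.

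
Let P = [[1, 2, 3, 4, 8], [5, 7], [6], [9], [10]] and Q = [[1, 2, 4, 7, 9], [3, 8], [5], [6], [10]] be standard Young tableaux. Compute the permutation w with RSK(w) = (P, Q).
1 10 2 9 6 3 7 5 8 4

Reverse the RSK construction: for i from n down to 1, find the cell of Q containing i, remove the entry at that cell from P, and reverse-bump it up through P; the value ejected from row 1 is w(i).

Step i=10: Q has 10 at row 5, column 1; remove 10 from row 5 of P and reverse-bump: 10 enters row 4 and ejects 9; 9 enters row 3 and ejects 6; 6 enters row 2 and ejects 5; 5 enters row 1 and ejects 4. So w(10) = 4. P is now [[1, 2, 3, 5, 8], [6, 7], [9], [10]].
Step i=9: Q has 9 at row 1, column 5; remove that cell from P, ejecting 8. So w(9) = 8. P is now [[1, 2, 3, 5], [6, 7], [9], [10]].
Step i=8: Q has 8 at row 2, column 2; remove 7 from row 2 of P and reverse-bump: 7 enters row 1 and ejects 5. So w(8) = 5. P is now [[1, 2, 3, 7], [6], [9], [10]].
Step i=7: Q has 7 at row 1, column 4; remove that cell from P, ejecting 7. So w(7) = 7. P is now [[1, 2, 3], [6], [9], [10]].
Step i=6: Q has 6 at row 4, column 1; remove 10 from row 4 of P and reverse-bump: 10 enters row 3 and ejects 9; 9 enters row 2 and ejects 6; 6 enters row 1 and ejects 3. So w(6) = 3. P is now [[1, 2, 6], [9], [10]].
Step i=5: Q has 5 at row 3, column 1; remove 10 from row 3 of P and reverse-bump: 10 enters row 2 and ejects 9; 9 enters row 1 and ejects 6. So w(5) = 6. P is now [[1, 2, 9], [10]].
Step i=4: Q has 4 at row 1, column 3; remove that cell from P, ejecting 9. So w(4) = 9. P is now [[1, 2], [10]].
Step i=3: Q has 3 at row 2, column 1; remove 10 from row 2 of P and reverse-bump: 10 enters row 1 and ejects 2. So w(3) = 2. P is now [[1, 10]].
Step i=2: Q has 2 at row 1, column 2; remove that cell from P, ejecting 10. So w(2) = 10. P is now [[1]].
Step i=1: Q has 1 at row 1, column 1; remove that cell from P, ejecting 1. So w(1) = 1. P is now [].

So w = 1 10 2 9 6 3 7 5 8 4.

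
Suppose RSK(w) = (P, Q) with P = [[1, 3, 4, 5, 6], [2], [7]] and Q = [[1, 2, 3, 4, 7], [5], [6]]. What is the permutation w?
Reverse the RSK construction: for i from n down to 1, find the cell of Q containing i, remove the entry at that cell from P, and reverse-bump it up through P; the value ejected from row 1 is w(i).

Step i=7: Q has 7 at row 1, column 5; remove that cell from P, ejecting 6. So w(7) = 6. P is now [[1, 3, 4, 5], [2], [7]].
Step i=6: Q has 6 at row 3, column 1; remove 7 from row 3 of P and reverse-bump: 7 enters row 2 and ejects 2; 2 enters row 1 and ejects 1. So w(6) = 1. P is now [[2, 3, 4, 5], [7]].
Step i=5: Q has 5 at row 2, column 1; remove 7 from row 2 of P and reverse-bump: 7 enters row 1 and ejects 5. So w(5) = 5. P is now [[2, 3, 4, 7]].
Step i=4: Q has 4 at row 1, column 4; remove that cell from P, ejecting 7. So w(4) = 7. P is now [[2, 3, 4]].
Step i=3: Q has 3 at row 1, column 3; remove that cell from P, ejecting 4. So w(3) = 4. P is now [[2, 3]].
Step i=2: Q has 2 at row 1, column 2; remove that cell from P, ejecting 3. So w(2) = 3. P is now [[2]].
Step i=1: Q has 1 at row 1, column 1; remove that cell from P, ejecting 2. So w(1) = 2. P is now [].

So w = 2 3 4 7 5 1 6.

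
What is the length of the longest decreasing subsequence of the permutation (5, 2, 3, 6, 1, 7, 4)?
3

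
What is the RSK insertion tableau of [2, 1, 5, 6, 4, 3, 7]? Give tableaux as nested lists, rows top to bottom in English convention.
Insert 2: appended to row 1. P = [[2]].
Insert 1: 1 bumps 2 from row 1; 2 starts row 2. P = [[1], [2]].
Insert 5: appended to row 1. P = [[1, 5], [2]].
Insert 6: appended to row 1. P = [[1, 5, 6], [2]].
Insert 4: 4 bumps 5 from row 1; 5 appends to row 2. P = [[1, 4, 6], [2, 5]].
Insert 3: 3 bumps 4 from row 1; 4 bumps 5 from row 2; 5 starts row 3. P = [[1, 3, 6], [2, 4], [5]].
Insert 7: appended to row 1. P = [[1, 3, 6, 7], [2, 4], [5]].

So P = [[1, 3, 6, 7], [2, 4], [5]].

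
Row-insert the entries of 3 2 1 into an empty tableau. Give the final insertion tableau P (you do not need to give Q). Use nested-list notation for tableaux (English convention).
P = [[1], [2], [3]]

Insert 3: appended to row 1. P = [[3]].
Insert 2: 2 bumps 3 from row 1; 3 starts row 2. P = [[2], [3]].
Insert 1: 1 bumps 2 from row 1; 2 bumps 3 from row 2; 3 starts row 3. P = [[1], [2], [3]].

So P = [[1], [2], [3]].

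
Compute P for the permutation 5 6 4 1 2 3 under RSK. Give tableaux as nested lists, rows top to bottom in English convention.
P = [[1, 2, 3], [4, 6], [5]]

Insert 5: appended to row 1. P = [[5]].
Insert 6: appended to row 1. P = [[5, 6]].
Insert 4: 4 bumps 5 from row 1; 5 starts row 2. P = [[4, 6], [5]].
Insert 1: 1 bumps 4 from row 1; 4 bumps 5 from row 2; 5 starts row 3. P = [[1, 6], [4], [5]].
Insert 2: 2 bumps 6 from row 1; 6 appends to row 2. P = [[1, 2], [4, 6], [5]].
Insert 3: appended to row 1. P = [[1, 2, 3], [4, 6], [5]].

So P = [[1, 2, 3], [4, 6], [5]].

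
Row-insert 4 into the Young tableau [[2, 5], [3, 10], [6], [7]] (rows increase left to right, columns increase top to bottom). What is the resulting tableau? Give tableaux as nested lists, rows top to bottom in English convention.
In row 1, 4 replaces 5 (the leftmost entry greater than 4); 5 is bumped to row 2. In row 2, 5 replaces 10 (the leftmost entry greater than 5); 10 is bumped to row 3. 10 is appended to row 3. The new tableau is [[2, 4], [3, 5], [6, 10], [7]].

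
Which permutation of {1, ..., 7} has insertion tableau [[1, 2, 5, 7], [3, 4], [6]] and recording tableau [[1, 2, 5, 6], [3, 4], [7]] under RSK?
3 6 1 4 5 7 2

Reverse RSK: for i = n, n-1, ..., 1, locate i in Q, remove the corresponding corner cell from P, and reverse-bump its entry up through P; the value ejected from row 1 is w(i).

So w = 3 6 1 4 5 7 2.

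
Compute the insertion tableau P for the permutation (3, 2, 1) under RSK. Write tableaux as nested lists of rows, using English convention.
P = [[1], [2], [3]]

Insert 3: appended to row 1. P = [[3]].
Insert 2: 2 bumps 3 from row 1; 3 starts row 2. P = [[2], [3]].
Insert 1: 1 bumps 2 from row 1; 2 bumps 3 from row 2; 3 starts row 3. P = [[1], [2], [3]].

So P = [[1], [2], [3]].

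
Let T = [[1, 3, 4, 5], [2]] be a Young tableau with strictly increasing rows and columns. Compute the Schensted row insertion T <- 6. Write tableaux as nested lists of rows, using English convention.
[[1, 3, 4, 5, 6], [2]]

6 is larger than every entry of row 1, so it is appended to row 1. The new tableau is [[1, 3, 4, 5, 6], [2]].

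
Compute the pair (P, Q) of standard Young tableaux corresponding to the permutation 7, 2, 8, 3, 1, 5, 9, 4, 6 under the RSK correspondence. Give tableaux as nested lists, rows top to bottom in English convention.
Insert each entry of the permutation into P by Schensted row insertion, recording in Q the position of each new cell.

After inserting 7: P = [[7]].
After inserting 2: P = [[2], [7]].
After inserting 8: P = [[2, 8], [7]].
After inserting 3: P = [[2, 3], [7, 8]].
After inserting 1: P = [[1, 3], [2, 8], [7]].
After inserting 5: P = [[1, 3, 5], [2, 8], [7]].
After inserting 9: P = [[1, 3, 5, 9], [2, 8], [7]].
After inserting 4: P = [[1, 3, 4, 9], [2, 5], [7, 8]].
After inserting 6: P = [[1, 3, 4, 6], [2, 5, 9], [7, 8]].

So P = [[1, 3, 4, 6], [2, 5, 9], [7, 8]], Q = [[1, 3, 6, 7], [2, 4, 9], [5, 8]].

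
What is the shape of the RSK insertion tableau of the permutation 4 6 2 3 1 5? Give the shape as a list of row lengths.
[3, 2, 1]

Row-insert each entry into an empty tableau.

After inserting 4: P = [[4]].
After inserting 6: P = [[4, 6]].
After inserting 2: P = [[2, 6], [4]].
After inserting 3: P = [[2, 3], [4, 6]].
After inserting 1: P = [[1, 3], [2, 6], [4]].
After inserting 5: P = [[1, 3, 5], [2, 6], [4]].

The final insertion tableau P = [[1, 3, 5], [2, 6], [4]] has shape [3, 2, 1].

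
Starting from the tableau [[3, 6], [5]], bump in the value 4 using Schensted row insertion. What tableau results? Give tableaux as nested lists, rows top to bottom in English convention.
[[3, 4], [5, 6]]

In row 1, 4 replaces 6 (the leftmost entry greater than 4); 6 is bumped to row 2. 6 is appended to row 2. The new tableau is [[3, 4], [5, 6]].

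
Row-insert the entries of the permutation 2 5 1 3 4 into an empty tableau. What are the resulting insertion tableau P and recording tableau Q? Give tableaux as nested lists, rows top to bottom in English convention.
Insert each entry of the permutation into P by Schensted row insertion, recording in Q the position of each new cell.

Insert 2: appended to row 1. P = [[2]].
Insert 5: appended to row 1. P = [[2, 5]].
Insert 1: 1 bumps 2 from row 1; 2 starts row 2. P = [[1, 5], [2]].
Insert 3: 3 bumps 5 from row 1; 5 appends to row 2. P = [[1, 3], [2, 5]].
Insert 4: appended to row 1. P = [[1, 3, 4], [2, 5]].

So P = [[1, 3, 4], [2, 5]], Q = [[1, 2, 5], [3, 4]].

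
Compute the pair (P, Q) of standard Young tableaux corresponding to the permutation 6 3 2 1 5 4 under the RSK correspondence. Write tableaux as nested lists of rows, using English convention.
Insert each entry of the permutation into P by Schensted row insertion, recording in Q the position of each new cell.

Insert 6: appended to row 1. P = [[6]], Q = [[1]].
Insert 3: 3 bumps 6 from row 1; 6 starts row 2. P = [[3], [6]], Q = [[1], [2]].
Insert 2: 2 bumps 3 from row 1; 3 bumps 6 from row 2; 6 starts row 3. P = [[2], [3], [6]], Q = [[1], [2], [3]].
Insert 1: 1 bumps 2 from row 1; 2 bumps 3 from row 2; 3 bumps 6 from row 3; 6 starts row 4. P = [[1], [2], [3], [6]], Q = [[1], [2], [3], [4]].
Insert 5: appended to row 1. P = [[1, 5], [2], [3], [6]], Q = [[1, 5], [2], [3], [4]].
Insert 4: 4 bumps 5 from row 1; 5 appends to row 2. P = [[1, 4], [2, 5], [3], [6]], Q = [[1, 5], [2, 6], [3], [4]].

So P = [[1, 4], [2, 5], [3], [6]], Q = [[1, 5], [2, 6], [3], [4]].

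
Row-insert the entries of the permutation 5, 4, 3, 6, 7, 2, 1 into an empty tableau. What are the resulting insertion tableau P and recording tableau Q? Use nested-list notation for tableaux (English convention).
P = [[1, 6, 7], [2], [3], [4], [5]], Q = [[1, 4, 5], [2], [3], [6], [7]]

Insert each entry of the permutation into P by Schensted row insertion, recording in Q the position of each new cell.

After inserting 5: P = [[5]].
After inserting 4: P = [[4], [5]].
After inserting 3: P = [[3], [4], [5]].
After inserting 6: P = [[3, 6], [4], [5]].
After inserting 7: P = [[3, 6, 7], [4], [5]].
After inserting 2: P = [[2, 6, 7], [3], [4], [5]].
After inserting 1: P = [[1, 6, 7], [2], [3], [4], [5]].

So P = [[1, 6, 7], [2], [3], [4], [5]], Q = [[1, 4, 5], [2], [3], [6], [7]].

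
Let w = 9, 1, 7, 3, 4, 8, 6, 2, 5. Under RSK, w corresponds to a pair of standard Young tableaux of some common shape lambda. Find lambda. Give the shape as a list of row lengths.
Row-insert each entry into an empty tableau.

After inserting 9: P = [[9]].
After inserting 1: P = [[1], [9]].
After inserting 7: P = [[1, 7], [9]].
After inserting 3: P = [[1, 3], [7], [9]].
After inserting 4: P = [[1, 3, 4], [7], [9]].
After inserting 8: P = [[1, 3, 4, 8], [7], [9]].
After inserting 6: P = [[1, 3, 4, 6], [7, 8], [9]].
After inserting 2: P = [[1, 2, 4, 6], [3, 8], [7], [9]].
After inserting 5: P = [[1, 2, 4, 5], [3, 6], [7, 8], [9]].

The final insertion tableau P = [[1, 2, 4, 5], [3, 6], [7, 8], [9]] has shape [4, 2, 2, 1].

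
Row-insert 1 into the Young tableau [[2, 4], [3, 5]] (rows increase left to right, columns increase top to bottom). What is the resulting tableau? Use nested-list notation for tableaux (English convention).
In row 1, 1 replaces 2 (the leftmost entry greater than 1); 2 is bumped to row 2. In row 2, 2 replaces 3 (the leftmost entry greater than 2); 3 is bumped to row 3. 3 starts a new row 3. The new tableau is [[1, 4], [2, 5], [3]].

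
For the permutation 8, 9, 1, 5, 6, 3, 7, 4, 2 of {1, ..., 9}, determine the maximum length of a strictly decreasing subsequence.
4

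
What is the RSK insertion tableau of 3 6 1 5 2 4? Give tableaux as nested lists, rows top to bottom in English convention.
P = [[1, 2, 4], [3, 5], [6]]

Insert 3: appended to row 1. P = [[3]].
Insert 6: appended to row 1. P = [[3, 6]].
Insert 1: 1 bumps 3 from row 1; 3 starts row 2. P = [[1, 6], [3]].
Insert 5: 5 bumps 6 from row 1; 6 appends to row 2. P = [[1, 5], [3, 6]].
Insert 2: 2 bumps 5 from row 1; 5 bumps 6 from row 2; 6 starts row 3. P = [[1, 2], [3, 5], [6]].
Insert 4: appended to row 1. P = [[1, 2, 4], [3, 5], [6]].

So P = [[1, 2, 4], [3, 5], [6]].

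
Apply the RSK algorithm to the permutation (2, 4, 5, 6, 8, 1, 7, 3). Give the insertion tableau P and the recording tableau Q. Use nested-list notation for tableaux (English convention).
Insert each entry of the permutation into P by Schensted row insertion, recording in Q the position of each new cell.

After inserting 2: P = [[2]].
After inserting 4: P = [[2, 4]].
After inserting 5: P = [[2, 4, 5]].
After inserting 6: P = [[2, 4, 5, 6]].
After inserting 8: P = [[2, 4, 5, 6, 8]].
After inserting 1: P = [[1, 4, 5, 6, 8], [2]].
After inserting 7: P = [[1, 4, 5, 6, 7], [2, 8]].
After inserting 3: P = [[1, 3, 5, 6, 7], [2, 4], [8]].

So P = [[1, 3, 5, 6, 7], [2, 4], [8]], Q = [[1, 2, 3, 4, 5], [6, 7], [8]].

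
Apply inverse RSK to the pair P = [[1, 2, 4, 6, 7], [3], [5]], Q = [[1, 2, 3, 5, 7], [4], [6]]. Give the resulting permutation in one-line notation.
Reverse RSK: for i = n, n-1, ..., 1, locate i in Q, remove the corresponding corner cell from P, and reverse-bump its entry up through P; the value ejected from row 1 is w(i).

So w = 1 3 5 4 6 2 7.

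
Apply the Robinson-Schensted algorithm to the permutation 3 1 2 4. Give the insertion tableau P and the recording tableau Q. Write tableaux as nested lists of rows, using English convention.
P = [[1, 2, 4], [3]], Q = [[1, 3, 4], [2]]

Insert each entry of the permutation into P by Schensted row insertion, recording in Q the position of each new cell.

Insert 3: appended to row 1. P = [[3]].
Insert 1: 1 bumps 3 from row 1; 3 starts row 2. P = [[1], [3]].
Insert 2: appended to row 1. P = [[1, 2], [3]].
Insert 4: appended to row 1. P = [[1, 2, 4], [3]].

So P = [[1, 2, 4], [3]], Q = [[1, 3, 4], [2]].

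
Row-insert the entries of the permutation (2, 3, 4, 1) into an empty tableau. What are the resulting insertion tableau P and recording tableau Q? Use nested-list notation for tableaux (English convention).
P = [[1, 3, 4], [2]], Q = [[1, 2, 3], [4]]

Insert each entry of the permutation into P by Schensted row insertion, recording in Q the position of each new cell.

Insert 2: appended to row 1. P = [[2]].
Insert 3: appended to row 1. P = [[2, 3]].
Insert 4: appended to row 1. P = [[2, 3, 4]].
Insert 1: 1 bumps 2 from row 1; 2 starts row 2. P = [[1, 3, 4], [2]].

So P = [[1, 3, 4], [2]], Q = [[1, 2, 3], [4]].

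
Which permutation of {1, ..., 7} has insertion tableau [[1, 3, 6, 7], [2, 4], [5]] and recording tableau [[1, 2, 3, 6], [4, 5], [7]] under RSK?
Reverse the RSK construction: for i from n down to 1, find the cell of Q containing i, remove the entry at that cell from P, and reverse-bump it up through P; the value ejected from row 1 is w(i).

Step i=7: Q has 7 at row 3, column 1; remove 5 from row 3 of P and reverse-bump: 5 enters row 2 and ejects 4; 4 enters row 1 and ejects 3. So w(7) = 3. P is now [[1, 4, 6, 7], [2, 5]].
Step i=6: Q has 6 at row 1, column 4; remove that cell from P, ejecting 7. So w(6) = 7. P is now [[1, 4, 6], [2, 5]].
Step i=5: Q has 5 at row 2, column 2; remove 5 from row 2 of P and reverse-bump: 5 enters row 1 and ejects 4. So w(5) = 4. P is now [[1, 5, 6], [2]].
Step i=4: Q has 4 at row 2, column 1; remove 2 from row 2 of P and reverse-bump: 2 enters row 1 and ejects 1. So w(4) = 1. P is now [[2, 5, 6]].
Step i=3: Q has 3 at row 1, column 3; remove that cell from P, ejecting 6. So w(3) = 6. P is now [[2, 5]].
Step i=2: Q has 2 at row 1, column 2; remove that cell from P, ejecting 5. So w(2) = 5. P is now [[2]].
Step i=1: Q has 1 at row 1, column 1; remove that cell from P, ejecting 2. So w(1) = 2. P is now [].

So w = 2 5 6 1 4 7 3.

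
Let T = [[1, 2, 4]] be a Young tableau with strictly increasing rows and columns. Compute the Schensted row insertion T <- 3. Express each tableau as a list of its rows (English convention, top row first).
[[1, 2, 3], [4]]

In row 1, 3 replaces 4 (the leftmost entry greater than 3); 4 is bumped to row 2. 4 starts a new row 2. The new tableau is [[1, 2, 3], [4]].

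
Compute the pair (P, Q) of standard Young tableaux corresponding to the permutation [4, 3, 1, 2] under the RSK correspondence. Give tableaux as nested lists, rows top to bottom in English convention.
Insert each entry of the permutation into P by Schensted row insertion, recording in Q the position of each new cell.

Insert 4: appended to row 1. P = [[4]].
Insert 3: 3 bumps 4 from row 1; 4 starts row 2. P = [[3], [4]].
Insert 1: 1 bumps 3 from row 1; 3 bumps 4 from row 2; 4 starts row 3. P = [[1], [3], [4]].
Insert 2: appended to row 1. P = [[1, 2], [3], [4]].

So P = [[1, 2], [3], [4]], Q = [[1, 4], [2], [3]].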